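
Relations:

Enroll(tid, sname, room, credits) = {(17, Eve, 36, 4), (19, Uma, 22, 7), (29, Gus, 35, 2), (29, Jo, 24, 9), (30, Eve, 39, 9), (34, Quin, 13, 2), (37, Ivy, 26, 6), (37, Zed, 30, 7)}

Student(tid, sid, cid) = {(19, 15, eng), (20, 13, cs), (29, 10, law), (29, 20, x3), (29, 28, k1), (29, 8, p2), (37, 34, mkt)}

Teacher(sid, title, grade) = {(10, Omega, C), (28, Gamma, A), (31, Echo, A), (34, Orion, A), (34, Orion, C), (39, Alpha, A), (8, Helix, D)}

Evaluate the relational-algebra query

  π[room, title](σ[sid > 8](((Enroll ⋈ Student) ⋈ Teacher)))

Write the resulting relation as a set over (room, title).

{(24, Gamma), (24, Omega), (26, Orion), (30, Orion), (35, Gamma), (35, Omega)}

Enroll ⋈ Student (natural join on tid): {(19, Uma, 22, 7, 15, eng), (29, Gus, 35, 2, 10, law), (29, Gus, 35, 2, 20, x3), (29, Gus, 35, 2, 28, k1), (29, Gus, 35, 2, 8, p2), (29, Jo, 24, 9, 10, law), (29, Jo, 24, 9, 20, x3), (29, Jo, 24, 9, 28, k1), (29, Jo, 24, 9, 8, p2), (37, Ivy, 26, 6, 34, mkt), (37, Zed, 30, 7, 34, mkt)}
(Enroll ⋈ Student) ⋈ Teacher (natural join on sid): {(29, Gus, 35, 2, 10, law, Omega, C), (29, Gus, 35, 2, 28, k1, Gamma, A), (29, Gus, 35, 2, 8, p2, Helix, D), (29, Jo, 24, 9, 10, law, Omega, C), (29, Jo, 24, 9, 28, k1, Gamma, A), (29, Jo, 24, 9, 8, p2, Helix, D), (37, Ivy, 26, 6, 34, mkt, Orion, A), (37, Ivy, 26, 6, 34, mkt, Orion, C), (37, Zed, 30, 7, 34, mkt, Orion, A), (37, Zed, 30, 7, 34, mkt, Orion, C)}
σ[sid > 8]: keep tuples satisfying sid > 8 → {(29, Gus, 35, 2, 10, law, Omega, C), (29, Gus, 35, 2, 28, k1, Gamma, A), (29, Jo, 24, 9, 10, law, Omega, C), (29, Jo, 24, 9, 28, k1, Gamma, A), (37, Ivy, 26, 6, 34, mkt, Orion, A), (37, Ivy, 26, 6, 34, mkt, Orion, C), (37, Zed, 30, 7, 34, mkt, Orion, A), (37, Zed, 30, 7, 34, mkt, Orion, C)}
Keep only column(s) room, title (2 duplicate(s) eliminated): {(24, Gamma), (24, Omega), (26, Orion), (30, Orion), (35, Gamma), (35, Omega)}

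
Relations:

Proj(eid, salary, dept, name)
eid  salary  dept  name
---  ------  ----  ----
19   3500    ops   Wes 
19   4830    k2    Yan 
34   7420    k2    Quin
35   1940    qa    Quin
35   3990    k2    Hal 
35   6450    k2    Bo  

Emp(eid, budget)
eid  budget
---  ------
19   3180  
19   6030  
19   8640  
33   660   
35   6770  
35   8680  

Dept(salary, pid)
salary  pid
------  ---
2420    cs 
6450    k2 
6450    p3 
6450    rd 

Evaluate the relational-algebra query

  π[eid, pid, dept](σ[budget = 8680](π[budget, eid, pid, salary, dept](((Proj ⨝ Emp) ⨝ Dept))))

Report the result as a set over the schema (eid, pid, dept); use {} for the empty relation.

{(35, k2, k2), (35, p3, k2), (35, rd, k2)}

Natural join on eid: {(19, 3500, ops, Wes, 3180), (19, 3500, ops, Wes, 6030), (19, 3500, ops, Wes, 8640), (19, 4830, k2, Yan, 3180), (19, 4830, k2, Yan, 6030), (19, 4830, k2, Yan, 8640), (35, 1940, qa, Quin, 6770), (35, 1940, qa, Quin, 8680), (35, 3990, k2, Hal, 6770), (35, 3990, k2, Hal, 8680), (35, 6450, k2, Bo, 6770), (35, 6450, k2, Bo, 8680)}
Natural join on salary: {(35, 6450, k2, Bo, 6770, k2), (35, 6450, k2, Bo, 6770, p3), (35, 6450, k2, Bo, 6770, rd), (35, 6450, k2, Bo, 8680, k2), (35, 6450, k2, Bo, 8680, p3), (35, 6450, k2, Bo, 8680, rd)}
Keep only column(s) budget, eid, pid, salary, dept: {(6770, 35, k2, 6450, k2), (6770, 35, p3, 6450, k2), (6770, 35, rd, 6450, k2), (8680, 35, k2, 6450, k2), (8680, 35, p3, 6450, k2), (8680, 35, rd, 6450, k2)}
Filtering on budget = 8680 leaves {(8680, 35, k2, 6450, k2), (8680, 35, p3, 6450, k2), (8680, 35, rd, 6450, k2)}.
Keep only column(s) eid, pid, dept: {(35, k2, k2), (35, p3, k2), (35, rd, k2)}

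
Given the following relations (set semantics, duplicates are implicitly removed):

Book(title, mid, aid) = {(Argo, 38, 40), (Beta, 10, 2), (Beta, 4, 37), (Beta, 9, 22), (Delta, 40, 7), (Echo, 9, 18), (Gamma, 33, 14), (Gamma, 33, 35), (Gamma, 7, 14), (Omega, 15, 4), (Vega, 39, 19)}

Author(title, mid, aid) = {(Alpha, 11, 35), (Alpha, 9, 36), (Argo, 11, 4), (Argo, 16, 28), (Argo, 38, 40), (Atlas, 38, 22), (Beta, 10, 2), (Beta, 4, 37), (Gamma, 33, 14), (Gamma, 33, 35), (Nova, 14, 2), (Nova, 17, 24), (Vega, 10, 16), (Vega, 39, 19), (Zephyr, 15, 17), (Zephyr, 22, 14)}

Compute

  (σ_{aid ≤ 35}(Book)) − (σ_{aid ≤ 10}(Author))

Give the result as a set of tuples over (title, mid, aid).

{(Beta, 9, 22), (Delta, 40, 7), (Echo, 9, 18), (Gamma, 33, 14), (Gamma, 33, 35), (Gamma, 7, 14), (Omega, 15, 4), (Vega, 39, 19)}

Filtering on aid ≤ 35 leaves {(Beta, 10, 2), (Beta, 9, 22), (Delta, 40, 7), (Echo, 9, 18), (Gamma, 33, 14), (Gamma, 33, 35), (Gamma, 7, 14), (Omega, 15, 4), (Vega, 39, 19)}.
Filtering on aid ≤ 10 leaves {(Argo, 11, 4), (Beta, 10, 2), (Nova, 14, 2)}.
Taking the difference: {(Beta, 9, 22), (Delta, 40, 7), (Echo, 9, 18), (Gamma, 33, 14), (Gamma, 33, 35), (Gamma, 7, 14), (Omega, 15, 4), (Vega, 39, 19)}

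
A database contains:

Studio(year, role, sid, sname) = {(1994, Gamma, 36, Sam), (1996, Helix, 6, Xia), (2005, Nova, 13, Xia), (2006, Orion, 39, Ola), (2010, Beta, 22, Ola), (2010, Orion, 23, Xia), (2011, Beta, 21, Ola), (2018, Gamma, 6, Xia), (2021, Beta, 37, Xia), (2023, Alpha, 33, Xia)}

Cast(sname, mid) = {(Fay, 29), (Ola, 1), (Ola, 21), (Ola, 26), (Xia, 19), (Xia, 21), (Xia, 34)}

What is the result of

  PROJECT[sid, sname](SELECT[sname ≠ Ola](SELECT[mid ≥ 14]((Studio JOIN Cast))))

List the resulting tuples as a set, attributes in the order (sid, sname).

Studio ⋈ Cast (natural join on sname): {(1996, Helix, 6, Xia, 19), (1996, Helix, 6, Xia, 21), (1996, Helix, 6, Xia, 34), (2005, Nova, 13, Xia, 19), (2005, Nova, 13, Xia, 21), (2005, Nova, 13, Xia, 34), (2006, Orion, 39, Ola, 1), (2006, Orion, 39, Ola, 21), (2006, Orion, 39, Ola, 26), (2010, Beta, 22, Ola, 1), (2010, Beta, 22, Ola, 21), (2010, Beta, 22, Ola, 26), (2010, Orion, 23, Xia, 19), (2010, Orion, 23, Xia, 21), (2010, Orion, 23, Xia, 34), (2011, Beta, 21, Ola, 1), (2011, Beta, 21, Ola, 21), (2011, Beta, 21, Ola, 26), (2018, Gamma, 6, Xia, 19), (2018, Gamma, 6, Xia, 21), (2018, Gamma, 6, Xia, 34), (2021, Beta, 37, Xia, 19), (2021, Beta, 37, Xia, 21), (2021, Beta, 37, Xia, 34), (2023, Alpha, 33, Xia, 19), (2023, Alpha, 33, Xia, 21), (2023, Alpha, 33, Xia, 34)}
Filtering on mid ≥ 14 leaves {(1996, Helix, 6, Xia, 19), (1996, Helix, 6, Xia, 21), (1996, Helix, 6, Xia, 34), (2005, Nova, 13, Xia, 19), (2005, Nova, 13, Xia, 21), (2005, Nova, 13, Xia, 34), (2006, Orion, 39, Ola, 21), (2006, Orion, 39, Ola, 26), (2010, Beta, 22, Ola, 21), (2010, Beta, 22, Ola, 26), (2010, Orion, 23, Xia, 19), (2010, Orion, 23, Xia, 21), (2010, Orion, 23, Xia, 34), (2011, Beta, 21, Ola, 21), (2011, Beta, 21, Ola, 26), (2018, Gamma, 6, Xia, 19), (2018, Gamma, 6, Xia, 21), (2018, Gamma, 6, Xia, 34), (2021, Beta, 37, Xia, 19), (2021, Beta, 37, Xia, 21), (2021, Beta, 37, Xia, 34), (2023, Alpha, 33, Xia, 19), (2023, Alpha, 33, Xia, 21), (2023, Alpha, 33, Xia, 34)}.
Filtering on sname ≠ Ola leaves {(1996, Helix, 6, Xia, 19), (1996, Helix, 6, Xia, 21), (1996, Helix, 6, Xia, 34), (2005, Nova, 13, Xia, 19), (2005, Nova, 13, Xia, 21), (2005, Nova, 13, Xia, 34), (2010, Orion, 23, Xia, 19), (2010, Orion, 23, Xia, 21), (2010, Orion, 23, Xia, 34), (2018, Gamma, 6, Xia, 19), (2018, Gamma, 6, Xia, 21), (2018, Gamma, 6, Xia, 34), (2021, Beta, 37, Xia, 19), (2021, Beta, 37, Xia, 21), (2021, Beta, 37, Xia, 34), (2023, Alpha, 33, Xia, 19), (2023, Alpha, 33, Xia, 21), (2023, Alpha, 33, Xia, 34)}.
Projecting to sid, sname (13 duplicate(s) eliminated): {(13, Xia), (23, Xia), (33, Xia), (37, Xia), (6, Xia)}

{(13, Xia), (23, Xia), (33, Xia), (37, Xia), (6, Xia)}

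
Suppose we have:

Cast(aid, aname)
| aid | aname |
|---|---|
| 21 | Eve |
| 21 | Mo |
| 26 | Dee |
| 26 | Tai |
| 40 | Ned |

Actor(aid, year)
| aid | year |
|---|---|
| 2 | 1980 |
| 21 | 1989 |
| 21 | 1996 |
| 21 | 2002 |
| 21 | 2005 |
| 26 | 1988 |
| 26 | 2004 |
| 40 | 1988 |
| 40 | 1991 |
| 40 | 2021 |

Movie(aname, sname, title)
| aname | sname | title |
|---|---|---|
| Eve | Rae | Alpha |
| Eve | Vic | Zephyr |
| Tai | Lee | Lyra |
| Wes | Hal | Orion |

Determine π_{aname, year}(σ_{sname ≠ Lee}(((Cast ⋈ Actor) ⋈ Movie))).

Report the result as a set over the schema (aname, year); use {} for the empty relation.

Joining Cast and Actor on aid yields {(21, Eve, 1989), (21, Eve, 1996), (21, Eve, 2002), (21, Eve, 2005), (21, Mo, 1989), (21, Mo, 1996), (21, Mo, 2002), (21, Mo, 2005), (26, Dee, 1988), (26, Dee, 2004), (26, Tai, 1988), (26, Tai, 2004), (40, Ned, 1988), (40, Ned, 1991), (40, Ned, 2021)}.
Joining (Cast ⋈ Actor) and Movie on aname yields {(21, Eve, 1989, Rae, Alpha), (21, Eve, 1989, Vic, Zephyr), (21, Eve, 1996, Rae, Alpha), (21, Eve, 1996, Vic, Zephyr), (21, Eve, 2002, Rae, Alpha), (21, Eve, 2002, Vic, Zephyr), (21, Eve, 2005, Rae, Alpha), (21, Eve, 2005, Vic, Zephyr), (26, Tai, 1988, Lee, Lyra), (26, Tai, 2004, Lee, Lyra)}.
Filtering on sname ≠ Lee leaves {(21, Eve, 1989, Rae, Alpha), (21, Eve, 1989, Vic, Zephyr), (21, Eve, 1996, Rae, Alpha), (21, Eve, 1996, Vic, Zephyr), (21, Eve, 2002, Rae, Alpha), (21, Eve, 2002, Vic, Zephyr), (21, Eve, 2005, Rae, Alpha), (21, Eve, 2005, Vic, Zephyr)}.
Projecting to aname, year (4 duplicate(s) eliminated): {(Eve, 1989), (Eve, 1996), (Eve, 2002), (Eve, 2005)}

{(Eve, 1989), (Eve, 1996), (Eve, 2002), (Eve, 2005)}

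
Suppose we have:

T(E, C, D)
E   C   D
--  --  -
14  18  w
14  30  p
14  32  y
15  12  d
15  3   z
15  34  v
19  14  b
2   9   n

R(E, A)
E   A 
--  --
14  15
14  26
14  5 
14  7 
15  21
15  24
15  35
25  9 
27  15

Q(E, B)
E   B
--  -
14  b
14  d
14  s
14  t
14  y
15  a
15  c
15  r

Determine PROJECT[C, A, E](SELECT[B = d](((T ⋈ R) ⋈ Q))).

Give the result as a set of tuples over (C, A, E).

Joining T and R on E yields {(14, 18, w, 15), (14, 18, w, 26), (14, 18, w, 5), (14, 18, w, 7), (14, 30, p, 15), (14, 30, p, 26), (14, 30, p, 5), (14, 30, p, 7), (14, 32, y, 15), (14, 32, y, 26), (14, 32, y, 5), (14, 32, y, 7), (15, 12, d, 21), (15, 12, d, 24), (15, 12, d, 35), (15, 3, z, 21), (15, 3, z, 24), (15, 3, z, 35), (15, 34, v, 21), (15, 34, v, 24), (15, 34, v, 35)}.
Joining (T ⋈ R) and Q on E yields {(14, 18, w, 15, b), (14, 18, w, 15, d), (14, 18, w, 15, s), (14, 18, w, 15, t), (14, 18, w, 15, y), (14, 18, w, 26, b), (14, 18, w, 26, d), (14, 18, w, 26, s), (14, 18, w, 26, t), (14, 18, w, 26, y), (14, 18, w, 5, b), (14, 18, w, 5, d), (14, 18, w, 5, s), (14, 18, w, 5, t), (14, 18, w, 5, y), (14, 18, w, 7, b), (14, 18, w, 7, d), (14, 18, w, 7, s), (14, 18, w, 7, t), (14, 18, w, 7, y), (14, 30, p, 15, b), (14, 30, p, 15, d), (14, 30, p, 15, s), (14, 30, p, 15, t), (14, 30, p, 15, y), (14, 30, p, 26, b), (14, 30, p, 26, d), (14, 30, p, 26, s), (14, 30, p, 26, t), (14, 30, p, 26, y), (14, 30, p, 5, b), (14, 30, p, 5, d), (14, 30, p, 5, s), (14, 30, p, 5, t), (14, 30, p, 5, y), (14, 30, p, 7, b), (14, 30, p, 7, d), (14, 30, p, 7, s), (14, 30, p, 7, t), (14, 30, p, 7, y), (14, 32, y, 15, b), (14, 32, y, 15, d), (14, 32, y, 15, s), (14, 32, y, 15, t), (14, 32, y, 15, y), (14, 32, y, 26, b), (14, 32, y, 26, d), (14, 32, y, 26, s), (14, 32, y, 26, t), (14, 32, y, 26, y), (14, 32, y, 5, b), (14, 32, y, 5, d), (14, 32, y, 5, s), (14, 32, y, 5, t), (14, 32, y, 5, y), (14, 32, y, 7, b), (14, 32, y, 7, d), (14, 32, y, 7, s), (14, 32, y, 7, t), (14, 32, y, 7, y), (15, 12, d, 21, a), (15, 12, d, 21, c), (15, 12, d, 21, r), (15, 12, d, 24, a), (15, 12, d, 24, c), (15, 12, d, 24, r), (15, 12, d, 35, a), (15, 12, d, 35, c), (15, 12, d, 35, r), (15, 3, z, 21, a), (15, 3, z, 21, c), (15, 3, z, 21, r), (15, 3, z, 24, a), (15, 3, z, 24, c), (15, 3, z, 24, r), (15, 3, z, 35, a), (15, 3, z, 35, c), (15, 3, z, 35, r), (15, 34, v, 21, a), (15, 34, v, 21, c), (15, 34, v, 21, r), (15, 34, v, 24, a), (15, 34, v, 24, c), (15, 34, v, 24, r), (15, 34, v, 35, a), (15, 34, v, 35, c), (15, 34, v, 35, r)}.
Filtering on B = d leaves {(14, 18, w, 15, d), (14, 18, w, 26, d), (14, 18, w, 5, d), (14, 18, w, 7, d), (14, 30, p, 15, d), (14, 30, p, 26, d), (14, 30, p, 5, d), (14, 30, p, 7, d), (14, 32, y, 15, d), (14, 32, y, 26, d), (14, 32, y, 5, d), (14, 32, y, 7, d)}.
π_{C, A, E} gives {(18, 15, 14), (18, 26, 14), (18, 5, 14), (18, 7, 14), (30, 15, 14), (30, 26, 14), (30, 5, 14), (30, 7, 14), (32, 15, 14), (32, 26, 14), (32, 5, 14), (32, 7, 14)}.

{(18, 15, 14), (18, 26, 14), (18, 5, 14), (18, 7, 14), (30, 15, 14), (30, 26, 14), (30, 5, 14), (30, 7, 14), (32, 15, 14), (32, 26, 14), (32, 5, 14), (32, 7, 14)}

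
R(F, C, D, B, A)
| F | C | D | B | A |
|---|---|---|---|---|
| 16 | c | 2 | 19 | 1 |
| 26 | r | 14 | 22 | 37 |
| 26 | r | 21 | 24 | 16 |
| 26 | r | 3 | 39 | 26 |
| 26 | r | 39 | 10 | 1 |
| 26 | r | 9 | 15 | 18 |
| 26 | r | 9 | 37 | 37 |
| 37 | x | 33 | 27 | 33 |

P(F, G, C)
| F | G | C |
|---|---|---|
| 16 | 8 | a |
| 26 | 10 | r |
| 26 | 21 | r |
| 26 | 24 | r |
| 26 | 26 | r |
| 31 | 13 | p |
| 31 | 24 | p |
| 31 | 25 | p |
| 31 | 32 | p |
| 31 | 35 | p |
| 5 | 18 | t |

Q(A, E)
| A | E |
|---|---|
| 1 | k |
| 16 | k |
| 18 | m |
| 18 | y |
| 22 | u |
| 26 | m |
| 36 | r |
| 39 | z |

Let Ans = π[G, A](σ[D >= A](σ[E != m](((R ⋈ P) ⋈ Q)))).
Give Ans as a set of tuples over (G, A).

{(10, 1), (10, 16), (21, 1), (21, 16), (24, 1), (24, 16), (26, 1), (26, 16)}

R ⋈ P (natural join on F, C): {(26, r, 14, 22, 37, 10), (26, r, 14, 22, 37, 21), (26, r, 14, 22, 37, 24), (26, r, 14, 22, 37, 26), (26, r, 21, 24, 16, 10), (26, r, 21, 24, 16, 21), (26, r, 21, 24, 16, 24), (26, r, 21, 24, 16, 26), (26, r, 3, 39, 26, 10), (26, r, 3, 39, 26, 21), (26, r, 3, 39, 26, 24), (26, r, 3, 39, 26, 26), (26, r, 39, 10, 1, 10), (26, r, 39, 10, 1, 21), (26, r, 39, 10, 1, 24), (26, r, 39, 10, 1, 26), (26, r, 9, 15, 18, 10), (26, r, 9, 15, 18, 21), (26, r, 9, 15, 18, 24), (26, r, 9, 15, 18, 26), (26, r, 9, 37, 37, 10), (26, r, 9, 37, 37, 21), (26, r, 9, 37, 37, 24), (26, r, 9, 37, 37, 26)}
(R ⋈ P) ⋈ Q (natural join on A): {(26, r, 21, 24, 16, 10, k), (26, r, 21, 24, 16, 21, k), (26, r, 21, 24, 16, 24, k), (26, r, 21, 24, 16, 26, k), (26, r, 3, 39, 26, 10, m), (26, r, 3, 39, 26, 21, m), (26, r, 3, 39, 26, 24, m), (26, r, 3, 39, 26, 26, m), (26, r, 39, 10, 1, 10, k), (26, r, 39, 10, 1, 21, k), (26, r, 39, 10, 1, 24, k), (26, r, 39, 10, 1, 26, k), (26, r, 9, 15, 18, 10, m), (26, r, 9, 15, 18, 10, y), (26, r, 9, 15, 18, 21, m), (26, r, 9, 15, 18, 21, y), (26, r, 9, 15, 18, 24, m), (26, r, 9, 15, 18, 24, y), (26, r, 9, 15, 18, 26, m), (26, r, 9, 15, 18, 26, y)}
Filtering on E != m leaves {(26, r, 21, 24, 16, 10, k), (26, r, 21, 24, 16, 21, k), (26, r, 21, 24, 16, 24, k), (26, r, 21, 24, 16, 26, k), (26, r, 39, 10, 1, 10, k), (26, r, 39, 10, 1, 21, k), (26, r, 39, 10, 1, 24, k), (26, r, 39, 10, 1, 26, k), (26, r, 9, 15, 18, 10, y), (26, r, 9, 15, 18, 21, y), (26, r, 9, 15, 18, 24, y), (26, r, 9, 15, 18, 26, y)}.
Filtering on D >= A leaves {(26, r, 21, 24, 16, 10, k), (26, r, 21, 24, 16, 21, k), (26, r, 21, 24, 16, 24, k), (26, r, 21, 24, 16, 26, k), (26, r, 39, 10, 1, 10, k), (26, r, 39, 10, 1, 21, k), (26, r, 39, 10, 1, 24, k), (26, r, 39, 10, 1, 26, k)}.
π[G, A]: project onto (G, A) → {(10, 1), (10, 16), (21, 1), (21, 16), (24, 1), (24, 16), (26, 1), (26, 16)}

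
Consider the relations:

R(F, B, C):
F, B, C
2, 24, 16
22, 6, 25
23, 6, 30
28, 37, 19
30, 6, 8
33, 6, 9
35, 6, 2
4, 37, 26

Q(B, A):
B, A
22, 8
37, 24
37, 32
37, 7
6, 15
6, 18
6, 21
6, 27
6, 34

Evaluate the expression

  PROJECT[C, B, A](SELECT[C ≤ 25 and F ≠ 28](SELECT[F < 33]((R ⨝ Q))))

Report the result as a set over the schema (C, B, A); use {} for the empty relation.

Natural join on B: {(22, 6, 25, 15), (22, 6, 25, 18), (22, 6, 25, 21), (22, 6, 25, 27), (22, 6, 25, 34), (23, 6, 30, 15), (23, 6, 30, 18), (23, 6, 30, 21), (23, 6, 30, 27), (23, 6, 30, 34), (28, 37, 19, 24), (28, 37, 19, 32), (28, 37, 19, 7), (30, 6, 8, 15), (30, 6, 8, 18), (30, 6, 8, 21), (30, 6, 8, 27), (30, 6, 8, 34), (33, 6, 9, 15), (33, 6, 9, 18), (33, 6, 9, 21), (33, 6, 9, 27), (33, 6, 9, 34), (35, 6, 2, 15), (35, 6, 2, 18), (35, 6, 2, 21), (35, 6, 2, 27), (35, 6, 2, 34), (4, 37, 26, 24), (4, 37, 26, 32), (4, 37, 26, 7)}
Selection F < 33: {(22, 6, 25, 15), (22, 6, 25, 18), (22, 6, 25, 21), (22, 6, 25, 27), (22, 6, 25, 34), (23, 6, 30, 15), (23, 6, 30, 18), (23, 6, 30, 21), (23, 6, 30, 27), (23, 6, 30, 34), (28, 37, 19, 24), (28, 37, 19, 32), (28, 37, 19, 7), (30, 6, 8, 15), (30, 6, 8, 18), (30, 6, 8, 21), (30, 6, 8, 27), (30, 6, 8, 34), (4, 37, 26, 24), (4, 37, 26, 32), (4, 37, 26, 7)}
Selection C ≤ 25 and F ≠ 28: {(22, 6, 25, 15), (22, 6, 25, 18), (22, 6, 25, 21), (22, 6, 25, 27), (22, 6, 25, 34), (30, 6, 8, 15), (30, 6, 8, 18), (30, 6, 8, 21), (30, 6, 8, 27), (30, 6, 8, 34)}
π[C, B, A]: project onto (C, B, A) → {(25, 6, 15), (25, 6, 18), (25, 6, 21), (25, 6, 27), (25, 6, 34), (8, 6, 15), (8, 6, 18), (8, 6, 21), (8, 6, 27), (8, 6, 34)}

{(25, 6, 15), (25, 6, 18), (25, 6, 21), (25, 6, 27), (25, 6, 34), (8, 6, 15), (8, 6, 18), (8, 6, 21), (8, 6, 27), (8, 6, 34)}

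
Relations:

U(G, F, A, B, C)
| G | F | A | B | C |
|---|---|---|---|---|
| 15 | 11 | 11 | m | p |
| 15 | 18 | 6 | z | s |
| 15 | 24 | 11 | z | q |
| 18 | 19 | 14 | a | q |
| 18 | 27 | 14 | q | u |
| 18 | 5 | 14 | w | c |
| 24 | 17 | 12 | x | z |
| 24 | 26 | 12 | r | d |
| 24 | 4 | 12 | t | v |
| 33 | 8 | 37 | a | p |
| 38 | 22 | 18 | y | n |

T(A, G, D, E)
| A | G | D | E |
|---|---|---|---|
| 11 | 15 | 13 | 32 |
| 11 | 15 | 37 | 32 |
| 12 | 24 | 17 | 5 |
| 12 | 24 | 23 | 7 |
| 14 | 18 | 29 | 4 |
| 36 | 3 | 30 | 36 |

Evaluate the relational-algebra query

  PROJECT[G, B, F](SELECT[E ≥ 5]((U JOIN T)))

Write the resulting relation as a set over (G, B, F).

U ⋈ T (natural join on G, A): {(15, 11, 11, m, p, 13, 32), (15, 11, 11, m, p, 37, 32), (15, 24, 11, z, q, 13, 32), (15, 24, 11, z, q, 37, 32), (18, 19, 14, a, q, 29, 4), (18, 27, 14, q, u, 29, 4), (18, 5, 14, w, c, 29, 4), (24, 17, 12, x, z, 17, 5), (24, 17, 12, x, z, 23, 7), (24, 26, 12, r, d, 17, 5), (24, 26, 12, r, d, 23, 7), (24, 4, 12, t, v, 17, 5), (24, 4, 12, t, v, 23, 7)}
σ[E ≥ 5]: keep tuples satisfying E ≥ 5 → {(15, 11, 11, m, p, 13, 32), (15, 11, 11, m, p, 37, 32), (15, 24, 11, z, q, 13, 32), (15, 24, 11, z, q, 37, 32), (24, 17, 12, x, z, 17, 5), (24, 17, 12, x, z, 23, 7), (24, 26, 12, r, d, 17, 5), (24, 26, 12, r, d, 23, 7), (24, 4, 12, t, v, 17, 5), (24, 4, 12, t, v, 23, 7)}
Projecting to G, B, F (5 duplicate(s) eliminated): {(15, m, 11), (15, z, 24), (24, r, 26), (24, t, 4), (24, x, 17)}

{(15, m, 11), (15, z, 24), (24, r, 26), (24, t, 4), (24, x, 17)}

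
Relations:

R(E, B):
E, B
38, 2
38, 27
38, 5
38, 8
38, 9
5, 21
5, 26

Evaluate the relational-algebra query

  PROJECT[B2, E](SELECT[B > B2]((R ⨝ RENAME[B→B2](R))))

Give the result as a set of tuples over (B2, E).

{(2, 38), (21, 5), (5, 38), (8, 38), (9, 38)}

ρ[B→B2]: schema becomes (E, B2); tuples unchanged.
Natural join on E: {(38, 2, 2), (38, 2, 27), (38, 2, 5), (38, 2, 8), (38, 2, 9), (38, 27, 2), (38, 27, 27), (38, 27, 5), (38, 27, 8), (38, 27, 9), (38, 5, 2), (38, 5, 27), (38, 5, 5), (38, 5, 8), (38, 5, 9), (38, 8, 2), (38, 8, 27), (38, 8, 5), (38, 8, 8), (38, 8, 9), (38, 9, 2), (38, 9, 27), (38, 9, 5), (38, 9, 8), (38, 9, 9), (5, 21, 21), (5, 21, 26), (5, 26, 21), (5, 26, 26)}
Filtering on B > B2 leaves {(38, 27, 2), (38, 27, 5), (38, 27, 8), (38, 27, 9), (38, 5, 2), (38, 8, 2), (38, 8, 5), (38, 9, 2), (38, 9, 5), (38, 9, 8), (5, 26, 21)}.
Projecting to B2, E (6 duplicate(s) eliminated): {(2, 38), (21, 5), (5, 38), (8, 38), (9, 38)}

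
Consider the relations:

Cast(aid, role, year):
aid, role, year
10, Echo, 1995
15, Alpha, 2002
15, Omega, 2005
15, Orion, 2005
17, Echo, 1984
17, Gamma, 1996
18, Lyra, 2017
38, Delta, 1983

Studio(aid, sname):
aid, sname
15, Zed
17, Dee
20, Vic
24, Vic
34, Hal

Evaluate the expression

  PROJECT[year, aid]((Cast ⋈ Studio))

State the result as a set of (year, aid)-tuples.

{(1984, 17), (1996, 17), (2002, 15), (2005, 15)}

Natural join on aid: {(15, Alpha, 2002, Zed), (15, Omega, 2005, Zed), (15, Orion, 2005, Zed), (17, Echo, 1984, Dee), (17, Gamma, 1996, Dee)}
π_{year, aid} gives {(1984, 17), (1996, 17), (2002, 15), (2005, 15)} (1 duplicate(s) eliminated).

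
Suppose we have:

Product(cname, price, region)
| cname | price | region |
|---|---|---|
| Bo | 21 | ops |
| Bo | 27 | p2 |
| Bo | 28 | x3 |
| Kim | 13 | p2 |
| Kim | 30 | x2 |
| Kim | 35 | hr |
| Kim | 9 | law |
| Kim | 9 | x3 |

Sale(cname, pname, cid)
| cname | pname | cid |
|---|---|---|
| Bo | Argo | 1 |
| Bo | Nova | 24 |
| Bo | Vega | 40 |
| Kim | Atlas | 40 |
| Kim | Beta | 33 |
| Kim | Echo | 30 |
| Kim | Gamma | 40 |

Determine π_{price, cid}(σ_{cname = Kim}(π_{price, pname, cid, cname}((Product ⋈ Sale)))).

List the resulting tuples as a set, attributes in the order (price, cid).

{(13, 30), (13, 33), (13, 40), (30, 30), (30, 33), (30, 40), (35, 30), (35, 33), (35, 40), (9, 30), (9, 33), (9, 40)}

Product ⋈ Sale (natural join on cname): {(Bo, 21, ops, Argo, 1), (Bo, 21, ops, Nova, 24), (Bo, 21, ops, Vega, 40), (Bo, 27, p2, Argo, 1), (Bo, 27, p2, Nova, 24), (Bo, 27, p2, Vega, 40), (Bo, 28, x3, Argo, 1), (Bo, 28, x3, Nova, 24), (Bo, 28, x3, Vega, 40), (Kim, 13, p2, Atlas, 40), (Kim, 13, p2, Beta, 33), (Kim, 13, p2, Echo, 30), (Kim, 13, p2, Gamma, 40), (Kim, 30, x2, Atlas, 40), (Kim, 30, x2, Beta, 33), (Kim, 30, x2, Echo, 30), (Kim, 30, x2, Gamma, 40), (Kim, 35, hr, Atlas, 40), (Kim, 35, hr, Beta, 33), (Kim, 35, hr, Echo, 30), (Kim, 35, hr, Gamma, 40), (Kim, 9, law, Atlas, 40), (Kim, 9, law, Beta, 33), (Kim, 9, law, Echo, 30), (Kim, 9, law, Gamma, 40), (Kim, 9, x3, Atlas, 40), (Kim, 9, x3, Beta, 33), (Kim, 9, x3, Echo, 30), (Kim, 9, x3, Gamma, 40)}
Projecting to price, pname, cid, cname (4 duplicate(s) eliminated): {(13, Atlas, 40, Kim), (13, Beta, 33, Kim), (13, Echo, 30, Kim), (13, Gamma, 40, Kim), (21, Argo, 1, Bo), (21, Nova, 24, Bo), (21, Vega, 40, Bo), (27, Argo, 1, Bo), (27, Nova, 24, Bo), (27, Vega, 40, Bo), (28, Argo, 1, Bo), (28, Nova, 24, Bo), (28, Vega, 40, Bo), (30, Atlas, 40, Kim), (30, Beta, 33, Kim), (30, Echo, 30, Kim), (30, Gamma, 40, Kim), (35, Atlas, 40, Kim), (35, Beta, 33, Kim), (35, Echo, 30, Kim), (35, Gamma, 40, Kim), (9, Atlas, 40, Kim), (9, Beta, 33, Kim), (9, Echo, 30, Kim), (9, Gamma, 40, Kim)}
Filtering on cname = Kim leaves {(13, Atlas, 40, Kim), (13, Beta, 33, Kim), (13, Echo, 30, Kim), (13, Gamma, 40, Kim), (30, Atlas, 40, Kim), (30, Beta, 33, Kim), (30, Echo, 30, Kim), (30, Gamma, 40, Kim), (35, Atlas, 40, Kim), (35, Beta, 33, Kim), (35, Echo, 30, Kim), (35, Gamma, 40, Kim), (9, Atlas, 40, Kim), (9, Beta, 33, Kim), (9, Echo, 30, Kim), (9, Gamma, 40, Kim)}.
Projecting to price, cid (4 duplicate(s) eliminated): {(13, 30), (13, 33), (13, 40), (30, 30), (30, 33), (30, 40), (35, 30), (35, 33), (35, 40), (9, 30), (9, 33), (9, 40)}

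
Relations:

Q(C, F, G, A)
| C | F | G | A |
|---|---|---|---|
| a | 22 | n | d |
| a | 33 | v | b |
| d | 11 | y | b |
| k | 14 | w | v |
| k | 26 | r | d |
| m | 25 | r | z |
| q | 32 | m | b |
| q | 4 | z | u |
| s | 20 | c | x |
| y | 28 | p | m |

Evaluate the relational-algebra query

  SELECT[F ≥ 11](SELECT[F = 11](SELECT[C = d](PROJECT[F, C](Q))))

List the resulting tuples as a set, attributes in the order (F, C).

{(11, d)}

Projecting to F, C: {(11, d), (14, k), (20, s), (22, a), (25, m), (26, k), (28, y), (32, q), (33, a), (4, q)}
Filtering on C = d leaves {(11, d)}.
Filtering on F = 11 leaves {(11, d)}.
Filtering on F ≥ 11 leaves {(11, d)}.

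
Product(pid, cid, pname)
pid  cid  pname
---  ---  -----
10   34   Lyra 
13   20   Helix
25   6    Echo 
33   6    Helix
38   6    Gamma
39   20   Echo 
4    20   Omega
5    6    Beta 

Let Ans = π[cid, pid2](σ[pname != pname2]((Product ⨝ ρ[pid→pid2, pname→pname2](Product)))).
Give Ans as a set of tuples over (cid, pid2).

ρ[pid→pid2, pname→pname2]: schema becomes (pid2, cid, pname2); tuples unchanged.
Natural join on cid: {(10, 34, Lyra, 10, Lyra), (13, 20, Helix, 13, Helix), (13, 20, Helix, 39, Echo), (13, 20, Helix, 4, Omega), (25, 6, Echo, 25, Echo), (25, 6, Echo, 33, Helix), (25, 6, Echo, 38, Gamma), (25, 6, Echo, 5, Beta), (33, 6, Helix, 25, Echo), (33, 6, Helix, 33, Helix), (33, 6, Helix, 38, Gamma), (33, 6, Helix, 5, Beta), (38, 6, Gamma, 25, Echo), (38, 6, Gamma, 33, Helix), (38, 6, Gamma, 38, Gamma), (38, 6, Gamma, 5, Beta), (39, 20, Echo, 13, Helix), (39, 20, Echo, 39, Echo), (39, 20, Echo, 4, Omega), (4, 20, Omega, 13, Helix), (4, 20, Omega, 39, Echo), (4, 20, Omega, 4, Omega), (5, 6, Beta, 25, Echo), (5, 6, Beta, 33, Helix), (5, 6, Beta, 38, Gamma), (5, 6, Beta, 5, Beta)}
σ[pname != pname2]: keep tuples satisfying pname != pname2 → {(13, 20, Helix, 39, Echo), (13, 20, Helix, 4, Omega), (25, 6, Echo, 33, Helix), (25, 6, Echo, 38, Gamma), (25, 6, Echo, 5, Beta), (33, 6, Helix, 25, Echo), (33, 6, Helix, 38, Gamma), (33, 6, Helix, 5, Beta), (38, 6, Gamma, 25, Echo), (38, 6, Gamma, 33, Helix), (38, 6, Gamma, 5, Beta), (39, 20, Echo, 13, Helix), (39, 20, Echo, 4, Omega), (4, 20, Omega, 13, Helix), (4, 20, Omega, 39, Echo), (5, 6, Beta, 25, Echo), (5, 6, Beta, 33, Helix), (5, 6, Beta, 38, Gamma)}
Keep only column(s) cid, pid2 (11 duplicate(s) eliminated): {(20, 13), (20, 39), (20, 4), (6, 25), (6, 33), (6, 38), (6, 5)}

{(20, 13), (20, 39), (20, 4), (6, 25), (6, 33), (6, 38), (6, 5)}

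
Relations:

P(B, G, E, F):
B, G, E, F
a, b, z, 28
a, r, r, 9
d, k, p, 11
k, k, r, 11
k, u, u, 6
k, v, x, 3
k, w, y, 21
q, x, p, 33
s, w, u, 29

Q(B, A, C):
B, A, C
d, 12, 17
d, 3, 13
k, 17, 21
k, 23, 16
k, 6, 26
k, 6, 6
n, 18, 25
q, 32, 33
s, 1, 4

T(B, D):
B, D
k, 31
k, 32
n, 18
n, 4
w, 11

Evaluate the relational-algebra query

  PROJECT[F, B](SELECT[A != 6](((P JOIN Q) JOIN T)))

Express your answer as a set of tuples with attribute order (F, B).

P ⋈ Q (natural join on B): {(d, k, p, 11, 12, 17), (d, k, p, 11, 3, 13), (k, k, r, 11, 17, 21), (k, k, r, 11, 23, 16), (k, k, r, 11, 6, 26), (k, k, r, 11, 6, 6), (k, u, u, 6, 17, 21), (k, u, u, 6, 23, 16), (k, u, u, 6, 6, 26), (k, u, u, 6, 6, 6), (k, v, x, 3, 17, 21), (k, v, x, 3, 23, 16), (k, v, x, 3, 6, 26), (k, v, x, 3, 6, 6), (k, w, y, 21, 17, 21), (k, w, y, 21, 23, 16), (k, w, y, 21, 6, 26), (k, w, y, 21, 6, 6), (q, x, p, 33, 32, 33), (s, w, u, 29, 1, 4)}
(P JOIN Q) ⋈ T (natural join on B): {(k, k, r, 11, 17, 21, 31), (k, k, r, 11, 17, 21, 32), (k, k, r, 11, 23, 16, 31), (k, k, r, 11, 23, 16, 32), (k, k, r, 11, 6, 26, 31), (k, k, r, 11, 6, 26, 32), (k, k, r, 11, 6, 6, 31), (k, k, r, 11, 6, 6, 32), (k, u, u, 6, 17, 21, 31), (k, u, u, 6, 17, 21, 32), (k, u, u, 6, 23, 16, 31), (k, u, u, 6, 23, 16, 32), (k, u, u, 6, 6, 26, 31), (k, u, u, 6, 6, 26, 32), (k, u, u, 6, 6, 6, 31), (k, u, u, 6, 6, 6, 32), (k, v, x, 3, 17, 21, 31), (k, v, x, 3, 17, 21, 32), (k, v, x, 3, 23, 16, 31), (k, v, x, 3, 23, 16, 32), (k, v, x, 3, 6, 26, 31), (k, v, x, 3, 6, 26, 32), (k, v, x, 3, 6, 6, 31), (k, v, x, 3, 6, 6, 32), (k, w, y, 21, 17, 21, 31), (k, w, y, 21, 17, 21, 32), (k, w, y, 21, 23, 16, 31), (k, w, y, 21, 23, 16, 32), (k, w, y, 21, 6, 26, 31), (k, w, y, 21, 6, 26, 32), (k, w, y, 21, 6, 6, 31), (k, w, y, 21, 6, 6, 32)}
Apply σ_{A != 6}; surviving tuples: {(k, k, r, 11, 17, 21, 31), (k, k, r, 11, 17, 21, 32), (k, k, r, 11, 23, 16, 31), (k, k, r, 11, 23, 16, 32), (k, u, u, 6, 17, 21, 31), (k, u, u, 6, 17, 21, 32), (k, u, u, 6, 23, 16, 31), (k, u, u, 6, 23, 16, 32), (k, v, x, 3, 17, 21, 31), (k, v, x, 3, 17, 21, 32), (k, v, x, 3, 23, 16, 31), (k, v, x, 3, 23, 16, 32), (k, w, y, 21, 17, 21, 31), (k, w, y, 21, 17, 21, 32), (k, w, y, 21, 23, 16, 31), (k, w, y, 21, 23, 16, 32)}
Keep only column(s) F, B (12 duplicate(s) eliminated): {(11, k), (21, k), (3, k), (6, k)}

{(11, k), (21, k), (3, k), (6, k)}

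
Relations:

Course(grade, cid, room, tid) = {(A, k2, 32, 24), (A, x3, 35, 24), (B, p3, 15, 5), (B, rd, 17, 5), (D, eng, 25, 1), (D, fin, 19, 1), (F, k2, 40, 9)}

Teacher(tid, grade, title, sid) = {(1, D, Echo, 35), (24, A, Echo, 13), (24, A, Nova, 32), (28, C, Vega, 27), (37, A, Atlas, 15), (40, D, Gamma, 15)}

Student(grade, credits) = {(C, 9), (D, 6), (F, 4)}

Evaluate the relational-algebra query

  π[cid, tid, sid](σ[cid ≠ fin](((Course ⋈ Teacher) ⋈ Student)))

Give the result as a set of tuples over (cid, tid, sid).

{(eng, 1, 35)}

Course ⋈ Teacher (natural join on grade, tid): {(A, k2, 32, 24, Echo, 13), (A, k2, 32, 24, Nova, 32), (A, x3, 35, 24, Echo, 13), (A, x3, 35, 24, Nova, 32), (D, eng, 25, 1, Echo, 35), (D, fin, 19, 1, Echo, 35)}
(Course ⋈ Teacher) ⋈ Student (natural join on grade): {(D, eng, 25, 1, Echo, 35, 6), (D, fin, 19, 1, Echo, 35, 6)}
Apply σ_{cid ≠ fin}; surviving tuples: {(D, eng, 25, 1, Echo, 35, 6)}
Projecting to cid, tid, sid: {(eng, 1, 35)}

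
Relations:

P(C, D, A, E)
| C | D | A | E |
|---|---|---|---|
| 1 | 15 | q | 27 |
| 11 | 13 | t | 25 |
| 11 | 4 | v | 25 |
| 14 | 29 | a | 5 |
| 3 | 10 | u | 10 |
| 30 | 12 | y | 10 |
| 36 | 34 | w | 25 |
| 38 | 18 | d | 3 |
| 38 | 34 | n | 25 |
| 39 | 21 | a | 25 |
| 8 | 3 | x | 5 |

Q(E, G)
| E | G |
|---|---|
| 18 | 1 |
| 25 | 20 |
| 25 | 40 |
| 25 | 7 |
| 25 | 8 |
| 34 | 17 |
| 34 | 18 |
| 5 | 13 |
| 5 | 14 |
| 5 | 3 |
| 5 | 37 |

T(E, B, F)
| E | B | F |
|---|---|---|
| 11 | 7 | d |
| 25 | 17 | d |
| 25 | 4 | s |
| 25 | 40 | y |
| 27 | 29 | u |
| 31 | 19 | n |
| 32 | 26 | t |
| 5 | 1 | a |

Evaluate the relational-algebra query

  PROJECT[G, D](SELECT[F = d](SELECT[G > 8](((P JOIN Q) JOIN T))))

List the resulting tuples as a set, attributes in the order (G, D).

Natural join on E: {(11, 13, t, 25, 20), (11, 13, t, 25, 40), (11, 13, t, 25, 7), (11, 13, t, 25, 8), (11, 4, v, 25, 20), (11, 4, v, 25, 40), (11, 4, v, 25, 7), (11, 4, v, 25, 8), (14, 29, a, 5, 13), (14, 29, a, 5, 14), (14, 29, a, 5, 3), (14, 29, a, 5, 37), (36, 34, w, 25, 20), (36, 34, w, 25, 40), (36, 34, w, 25, 7), (36, 34, w, 25, 8), (38, 34, n, 25, 20), (38, 34, n, 25, 40), (38, 34, n, 25, 7), (38, 34, n, 25, 8), (39, 21, a, 25, 20), (39, 21, a, 25, 40), (39, 21, a, 25, 7), (39, 21, a, 25, 8), (8, 3, x, 5, 13), (8, 3, x, 5, 14), (8, 3, x, 5, 3), (8, 3, x, 5, 37)}
Natural join on E: {(11, 13, t, 25, 20, 17, d), (11, 13, t, 25, 20, 4, s), (11, 13, t, 25, 20, 40, y), (11, 13, t, 25, 40, 17, d), (11, 13, t, 25, 40, 4, s), (11, 13, t, 25, 40, 40, y), (11, 13, t, 25, 7, 17, d), (11, 13, t, 25, 7, 4, s), (11, 13, t, 25, 7, 40, y), (11, 13, t, 25, 8, 17, d), (11, 13, t, 25, 8, 4, s), (11, 13, t, 25, 8, 40, y), (11, 4, v, 25, 20, 17, d), (11, 4, v, 25, 20, 4, s), (11, 4, v, 25, 20, 40, y), (11, 4, v, 25, 40, 17, d), (11, 4, v, 25, 40, 4, s), (11, 4, v, 25, 40, 40, y), (11, 4, v, 25, 7, 17, d), (11, 4, v, 25, 7, 4, s), (11, 4, v, 25, 7, 40, y), (11, 4, v, 25, 8, 17, d), (11, 4, v, 25, 8, 4, s), (11, 4, v, 25, 8, 40, y), (14, 29, a, 5, 13, 1, a), (14, 29, a, 5, 14, 1, a), (14, 29, a, 5, 3, 1, a), (14, 29, a, 5, 37, 1, a), (36, 34, w, 25, 20, 17, d), (36, 34, w, 25, 20, 4, s), (36, 34, w, 25, 20, 40, y), (36, 34, w, 25, 40, 17, d), (36, 34, w, 25, 40, 4, s), (36, 34, w, 25, 40, 40, y), (36, 34, w, 25, 7, 17, d), (36, 34, w, 25, 7, 4, s), (36, 34, w, 25, 7, 40, y), (36, 34, w, 25, 8, 17, d), (36, 34, w, 25, 8, 4, s), (36, 34, w, 25, 8, 40, y), (38, 34, n, 25, 20, 17, d), (38, 34, n, 25, 20, 4, s), (38, 34, n, 25, 20, 40, y), (38, 34, n, 25, 40, 17, d), (38, 34, n, 25, 40, 4, s), (38, 34, n, 25, 40, 40, y), (38, 34, n, 25, 7, 17, d), (38, 34, n, 25, 7, 4, s), (38, 34, n, 25, 7, 40, y), (38, 34, n, 25, 8, 17, d), (38, 34, n, 25, 8, 4, s), (38, 34, n, 25, 8, 40, y), (39, 21, a, 25, 20, 17, d), (39, 21, a, 25, 20, 4, s), (39, 21, a, 25, 20, 40, y), (39, 21, a, 25, 40, 17, d), (39, 21, a, 25, 40, 4, s), (39, 21, a, 25, 40, 40, y), (39, 21, a, 25, 7, 17, d), (39, 21, a, 25, 7, 4, s), (39, 21, a, 25, 7, 40, y), (39, 21, a, 25, 8, 17, d), (39, 21, a, 25, 8, 4, s), (39, 21, a, 25, 8, 40, y), (8, 3, x, 5, 13, 1, a), (8, 3, x, 5, 14, 1, a), (8, 3, x, 5, 3, 1, a), (8, 3, x, 5, 37, 1, a)}
Apply σ_{G > 8}; surviving tuples: {(11, 13, t, 25, 20, 17, d), (11, 13, t, 25, 20, 4, s), (11, 13, t, 25, 20, 40, y), (11, 13, t, 25, 40, 17, d), (11, 13, t, 25, 40, 4, s), (11, 13, t, 25, 40, 40, y), (11, 4, v, 25, 20, 17, d), (11, 4, v, 25, 20, 4, s), (11, 4, v, 25, 20, 40, y), (11, 4, v, 25, 40, 17, d), (11, 4, v, 25, 40, 4, s), (11, 4, v, 25, 40, 40, y), (14, 29, a, 5, 13, 1, a), (14, 29, a, 5, 14, 1, a), (14, 29, a, 5, 37, 1, a), (36, 34, w, 25, 20, 17, d), (36, 34, w, 25, 20, 4, s), (36, 34, w, 25, 20, 40, y), (36, 34, w, 25, 40, 17, d), (36, 34, w, 25, 40, 4, s), (36, 34, w, 25, 40, 40, y), (38, 34, n, 25, 20, 17, d), (38, 34, n, 25, 20, 4, s), (38, 34, n, 25, 20, 40, y), (38, 34, n, 25, 40, 17, d), (38, 34, n, 25, 40, 4, s), (38, 34, n, 25, 40, 40, y), (39, 21, a, 25, 20, 17, d), (39, 21, a, 25, 20, 4, s), (39, 21, a, 25, 20, 40, y), (39, 21, a, 25, 40, 17, d), (39, 21, a, 25, 40, 4, s), (39, 21, a, 25, 40, 40, y), (8, 3, x, 5, 13, 1, a), (8, 3, x, 5, 14, 1, a), (8, 3, x, 5, 37, 1, a)}
Apply σ_{F = d}; surviving tuples: {(11, 13, t, 25, 20, 17, d), (11, 13, t, 25, 40, 17, d), (11, 4, v, 25, 20, 17, d), (11, 4, v, 25, 40, 17, d), (36, 34, w, 25, 20, 17, d), (36, 34, w, 25, 40, 17, d), (38, 34, n, 25, 20, 17, d), (38, 34, n, 25, 40, 17, d), (39, 21, a, 25, 20, 17, d), (39, 21, a, 25, 40, 17, d)}
Projecting to G, D (2 duplicate(s) eliminated): {(20, 13), (20, 21), (20, 34), (20, 4), (40, 13), (40, 21), (40, 34), (40, 4)}

{(20, 13), (20, 21), (20, 34), (20, 4), (40, 13), (40, 21), (40, 34), (40, 4)}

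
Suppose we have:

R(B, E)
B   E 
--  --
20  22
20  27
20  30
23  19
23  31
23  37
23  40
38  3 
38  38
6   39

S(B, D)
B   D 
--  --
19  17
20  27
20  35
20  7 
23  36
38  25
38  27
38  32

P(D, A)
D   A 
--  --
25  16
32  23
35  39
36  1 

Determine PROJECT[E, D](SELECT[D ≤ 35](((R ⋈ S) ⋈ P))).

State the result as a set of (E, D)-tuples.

{(22, 35), (27, 35), (3, 25), (3, 32), (30, 35), (38, 25), (38, 32)}

Natural join on B: {(20, 22, 27), (20, 22, 35), (20, 22, 7), (20, 27, 27), (20, 27, 35), (20, 27, 7), (20, 30, 27), (20, 30, 35), (20, 30, 7), (23, 19, 36), (23, 31, 36), (23, 37, 36), (23, 40, 36), (38, 3, 25), (38, 3, 27), (38, 3, 32), (38, 38, 25), (38, 38, 27), (38, 38, 32)}
Natural join on D: {(20, 22, 35, 39), (20, 27, 35, 39), (20, 30, 35, 39), (23, 19, 36, 1), (23, 31, 36, 1), (23, 37, 36, 1), (23, 40, 36, 1), (38, 3, 25, 16), (38, 3, 32, 23), (38, 38, 25, 16), (38, 38, 32, 23)}
Apply σ_{D ≤ 35}; surviving tuples: {(20, 22, 35, 39), (20, 27, 35, 39), (20, 30, 35, 39), (38, 3, 25, 16), (38, 3, 32, 23), (38, 38, 25, 16), (38, 38, 32, 23)}
Projecting to E, D: {(22, 35), (27, 35), (3, 25), (3, 32), (30, 35), (38, 25), (38, 32)}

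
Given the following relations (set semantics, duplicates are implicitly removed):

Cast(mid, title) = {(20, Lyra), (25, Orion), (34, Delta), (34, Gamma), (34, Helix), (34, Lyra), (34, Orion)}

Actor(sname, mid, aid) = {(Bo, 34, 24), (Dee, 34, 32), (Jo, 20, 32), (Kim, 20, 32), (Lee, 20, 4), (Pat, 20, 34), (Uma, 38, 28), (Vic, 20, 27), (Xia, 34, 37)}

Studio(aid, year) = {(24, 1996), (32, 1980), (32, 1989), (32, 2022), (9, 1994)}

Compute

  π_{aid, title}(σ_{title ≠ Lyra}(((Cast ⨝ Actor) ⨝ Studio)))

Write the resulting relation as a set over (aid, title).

{(24, Delta), (24, Gamma), (24, Helix), (24, Orion), (32, Delta), (32, Gamma), (32, Helix), (32, Orion)}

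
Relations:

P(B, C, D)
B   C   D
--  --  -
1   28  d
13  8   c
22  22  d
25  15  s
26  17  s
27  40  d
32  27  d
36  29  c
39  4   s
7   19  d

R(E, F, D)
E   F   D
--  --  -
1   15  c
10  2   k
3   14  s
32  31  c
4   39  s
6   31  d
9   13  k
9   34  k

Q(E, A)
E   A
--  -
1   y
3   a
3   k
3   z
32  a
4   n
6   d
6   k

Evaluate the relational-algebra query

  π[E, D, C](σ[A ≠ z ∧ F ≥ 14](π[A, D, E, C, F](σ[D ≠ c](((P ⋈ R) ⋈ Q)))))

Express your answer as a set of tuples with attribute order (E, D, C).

Joining P and R on D yields {(1, 28, d, 6, 31), (13, 8, c, 1, 15), (13, 8, c, 32, 31), (22, 22, d, 6, 31), (25, 15, s, 3, 14), (25, 15, s, 4, 39), (26, 17, s, 3, 14), (26, 17, s, 4, 39), (27, 40, d, 6, 31), (32, 27, d, 6, 31), (36, 29, c, 1, 15), (36, 29, c, 32, 31), (39, 4, s, 3, 14), (39, 4, s, 4, 39), (7, 19, d, 6, 31)}.
Joining (P ⋈ R) and Q on E yields {(1, 28, d, 6, 31, d), (1, 28, d, 6, 31, k), (13, 8, c, 1, 15, y), (13, 8, c, 32, 31, a), (22, 22, d, 6, 31, d), (22, 22, d, 6, 31, k), (25, 15, s, 3, 14, a), (25, 15, s, 3, 14, k), (25, 15, s, 3, 14, z), (25, 15, s, 4, 39, n), (26, 17, s, 3, 14, a), (26, 17, s, 3, 14, k), (26, 17, s, 3, 14, z), (26, 17, s, 4, 39, n), (27, 40, d, 6, 31, d), (27, 40, d, 6, 31, k), (32, 27, d, 6, 31, d), (32, 27, d, 6, 31, k), (36, 29, c, 1, 15, y), (36, 29, c, 32, 31, a), (39, 4, s, 3, 14, a), (39, 4, s, 3, 14, k), (39, 4, s, 3, 14, z), (39, 4, s, 4, 39, n), (7, 19, d, 6, 31, d), (7, 19, d, 6, 31, k)}.
σ[D ≠ c]: keep tuples satisfying D ≠ c → {(1, 28, d, 6, 31, d), (1, 28, d, 6, 31, k), (22, 22, d, 6, 31, d), (22, 22, d, 6, 31, k), (25, 15, s, 3, 14, a), (25, 15, s, 3, 14, k), (25, 15, s, 3, 14, z), (25, 15, s, 4, 39, n), (26, 17, s, 3, 14, a), (26, 17, s, 3, 14, k), (26, 17, s, 3, 14, z), (26, 17, s, 4, 39, n), (27, 40, d, 6, 31, d), (27, 40, d, 6, 31, k), (32, 27, d, 6, 31, d), (32, 27, d, 6, 31, k), (39, 4, s, 3, 14, a), (39, 4, s, 3, 14, k), (39, 4, s, 3, 14, z), (39, 4, s, 4, 39, n), (7, 19, d, 6, 31, d), (7, 19, d, 6, 31, k)}
π[A, D, E, C, F]: project onto (A, D, E, C, F) → {(a, s, 3, 15, 14), (a, s, 3, 17, 14), (a, s, 3, 4, 14), (d, d, 6, 19, 31), (d, d, 6, 22, 31), (d, d, 6, 27, 31), (d, d, 6, 28, 31), (d, d, 6, 40, 31), (k, d, 6, 19, 31), (k, d, 6, 22, 31), (k, d, 6, 27, 31), (k, d, 6, 28, 31), (k, d, 6, 40, 31), (k, s, 3, 15, 14), (k, s, 3, 17, 14), (k, s, 3, 4, 14), (n, s, 4, 15, 39), (n, s, 4, 17, 39), (n, s, 4, 4, 39), (z, s, 3, 15, 14), (z, s, 3, 17, 14), (z, s, 3, 4, 14)}
σ[A ≠ z ∧ F ≥ 14]: keep tuples satisfying A ≠ z ∧ F ≥ 14 → {(a, s, 3, 15, 14), (a, s, 3, 17, 14), (a, s, 3, 4, 14), (d, d, 6, 19, 31), (d, d, 6, 22, 31), (d, d, 6, 27, 31), (d, d, 6, 28, 31), (d, d, 6, 40, 31), (k, d, 6, 19, 31), (k, d, 6, 22, 31), (k, d, 6, 27, 31), (k, d, 6, 28, 31), (k, d, 6, 40, 31), (k, s, 3, 15, 14), (k, s, 3, 17, 14), (k, s, 3, 4, 14), (n, s, 4, 15, 39), (n, s, 4, 17, 39), (n, s, 4, 4, 39)}
π[E, D, C]: project onto (E, D, C) (8 duplicate(s) eliminated) → {(3, s, 15), (3, s, 17), (3, s, 4), (4, s, 15), (4, s, 17), (4, s, 4), (6, d, 19), (6, d, 22), (6, d, 27), (6, d, 28), (6, d, 40)}

{(3, s, 15), (3, s, 17), (3, s, 4), (4, s, 15), (4, s, 17), (4, s, 4), (6, d, 19), (6, d, 22), (6, d, 27), (6, d, 28), (6, d, 40)}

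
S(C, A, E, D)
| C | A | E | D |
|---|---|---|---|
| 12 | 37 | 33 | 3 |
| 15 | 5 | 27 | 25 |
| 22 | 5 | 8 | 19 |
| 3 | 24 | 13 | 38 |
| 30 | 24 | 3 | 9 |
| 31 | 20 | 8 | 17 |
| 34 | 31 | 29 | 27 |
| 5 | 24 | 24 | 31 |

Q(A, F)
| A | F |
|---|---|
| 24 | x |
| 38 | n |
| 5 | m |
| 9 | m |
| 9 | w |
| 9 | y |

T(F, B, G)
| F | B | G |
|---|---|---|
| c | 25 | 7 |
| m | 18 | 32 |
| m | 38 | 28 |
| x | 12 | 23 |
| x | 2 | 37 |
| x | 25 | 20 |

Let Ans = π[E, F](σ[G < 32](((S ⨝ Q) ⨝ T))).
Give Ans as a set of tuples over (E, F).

Joining S and Q on A yields {(15, 5, 27, 25, m), (22, 5, 8, 19, m), (3, 24, 13, 38, x), (30, 24, 3, 9, x), (5, 24, 24, 31, x)}.
Joining (S ⨝ Q) and T on F yields {(15, 5, 27, 25, m, 18, 32), (15, 5, 27, 25, m, 38, 28), (22, 5, 8, 19, m, 18, 32), (22, 5, 8, 19, m, 38, 28), (3, 24, 13, 38, x, 12, 23), (3, 24, 13, 38, x, 2, 37), (3, 24, 13, 38, x, 25, 20), (30, 24, 3, 9, x, 12, 23), (30, 24, 3, 9, x, 2, 37), (30, 24, 3, 9, x, 25, 20), (5, 24, 24, 31, x, 12, 23), (5, 24, 24, 31, x, 2, 37), (5, 24, 24, 31, x, 25, 20)}.
Filtering on G < 32 leaves {(15, 5, 27, 25, m, 38, 28), (22, 5, 8, 19, m, 38, 28), (3, 24, 13, 38, x, 12, 23), (3, 24, 13, 38, x, 25, 20), (30, 24, 3, 9, x, 12, 23), (30, 24, 3, 9, x, 25, 20), (5, 24, 24, 31, x, 12, 23), (5, 24, 24, 31, x, 25, 20)}.
π_{E, F} gives {(13, x), (24, x), (27, m), (3, x), (8, m)} (3 duplicate(s) eliminated).

{(13, x), (24, x), (27, m), (3, x), (8, m)}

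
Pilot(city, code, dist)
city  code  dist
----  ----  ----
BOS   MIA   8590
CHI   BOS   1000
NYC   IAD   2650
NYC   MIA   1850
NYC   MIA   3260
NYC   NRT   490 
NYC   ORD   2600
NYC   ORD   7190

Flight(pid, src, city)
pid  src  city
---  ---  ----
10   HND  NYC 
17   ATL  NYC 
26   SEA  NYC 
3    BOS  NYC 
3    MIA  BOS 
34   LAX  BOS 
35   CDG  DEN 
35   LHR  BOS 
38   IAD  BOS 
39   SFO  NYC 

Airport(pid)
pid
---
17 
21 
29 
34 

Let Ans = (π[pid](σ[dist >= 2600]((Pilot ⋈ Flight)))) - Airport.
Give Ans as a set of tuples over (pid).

Natural join on city: {(BOS, MIA, 8590, 3, MIA), (BOS, MIA, 8590, 34, LAX), (BOS, MIA, 8590, 35, LHR), (BOS, MIA, 8590, 38, IAD), (NYC, IAD, 2650, 10, HND), (NYC, IAD, 2650, 17, ATL), (NYC, IAD, 2650, 26, SEA), (NYC, IAD, 2650, 3, BOS), (NYC, IAD, 2650, 39, SFO), (NYC, MIA, 1850, 10, HND), (NYC, MIA, 1850, 17, ATL), (NYC, MIA, 1850, 26, SEA), (NYC, MIA, 1850, 3, BOS), (NYC, MIA, 1850, 39, SFO), (NYC, MIA, 3260, 10, HND), (NYC, MIA, 3260, 17, ATL), (NYC, MIA, 3260, 26, SEA), (NYC, MIA, 3260, 3, BOS), (NYC, MIA, 3260, 39, SFO), (NYC, NRT, 490, 10, HND), (NYC, NRT, 490, 17, ATL), (NYC, NRT, 490, 26, SEA), (NYC, NRT, 490, 3, BOS), (NYC, NRT, 490, 39, SFO), (NYC, ORD, 2600, 10, HND), (NYC, ORD, 2600, 17, ATL), (NYC, ORD, 2600, 26, SEA), (NYC, ORD, 2600, 3, BOS), (NYC, ORD, 2600, 39, SFO), (NYC, ORD, 7190, 10, HND), (NYC, ORD, 7190, 17, ATL), (NYC, ORD, 7190, 26, SEA), (NYC, ORD, 7190, 3, BOS), (NYC, ORD, 7190, 39, SFO)}
Apply σ_{dist >= 2600}; surviving tuples: {(BOS, MIA, 8590, 3, MIA), (BOS, MIA, 8590, 34, LAX), (BOS, MIA, 8590, 35, LHR), (BOS, MIA, 8590, 38, IAD), (NYC, IAD, 2650, 10, HND), (NYC, IAD, 2650, 17, ATL), (NYC, IAD, 2650, 26, SEA), (NYC, IAD, 2650, 3, BOS), (NYC, IAD, 2650, 39, SFO), (NYC, MIA, 3260, 10, HND), (NYC, MIA, 3260, 17, ATL), (NYC, MIA, 3260, 26, SEA), (NYC, MIA, 3260, 3, BOS), (NYC, MIA, 3260, 39, SFO), (NYC, ORD, 2600, 10, HND), (NYC, ORD, 2600, 17, ATL), (NYC, ORD, 2600, 26, SEA), (NYC, ORD, 2600, 3, BOS), (NYC, ORD, 2600, 39, SFO), (NYC, ORD, 7190, 10, HND), (NYC, ORD, 7190, 17, ATL), (NYC, ORD, 7190, 26, SEA), (NYC, ORD, 7190, 3, BOS), (NYC, ORD, 7190, 39, SFO)}
π[pid]: project onto (pid) (16 duplicate(s) eliminated) → {10, 17, 26, 3, 34, 35, 38, 39}
Set difference of the two operands is {10, 26, 3, 35, 38, 39}.

{10, 26, 3, 35, 38, 39}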